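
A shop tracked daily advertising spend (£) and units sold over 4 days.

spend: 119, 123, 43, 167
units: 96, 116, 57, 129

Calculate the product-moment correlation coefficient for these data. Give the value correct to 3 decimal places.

n = 4, Σx = 452, Σy = 398, Σx² = 59028, Σy² = 42562, Σxy = 49686
nΣxy − ΣxΣy = 198744 − 179896 = 18848
nΣx² − (Σx)² = 236112 − 204304 = 31808; nΣy² − (Σy)² = 170248 − 158404 = 11844
r = 18848 / √(31808 × 11844) = 18848 / 19409.6355 ≈ 0.971

0.971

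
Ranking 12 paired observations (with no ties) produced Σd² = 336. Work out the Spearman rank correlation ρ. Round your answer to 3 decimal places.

ρ = 1 − 6Σd² / [n(n²−1)] = 1 − 6×336 / (12×143)
  = 1 − 2016/1716 = 1 − 1.1748 ≈ -0.175

-0.175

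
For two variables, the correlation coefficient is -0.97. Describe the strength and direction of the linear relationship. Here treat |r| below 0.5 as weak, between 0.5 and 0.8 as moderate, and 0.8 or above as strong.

strong negative

r = -0.97 < 0 so the relationship is negative.
|r| = 0.97, which falls in the strong range.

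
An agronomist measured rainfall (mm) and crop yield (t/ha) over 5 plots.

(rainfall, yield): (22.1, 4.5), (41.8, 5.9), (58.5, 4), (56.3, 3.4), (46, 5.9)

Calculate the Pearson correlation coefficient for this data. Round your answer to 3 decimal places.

n = 5, Σx = 224.7, Σy = 23.7, Σx² = 10943.59, Σy² = 117.43, Σxy = 1042.89
nΣxy − ΣxΣy = 5214.45 − 5325.39 = -110.94
nΣx² − (Σx)² = 54717.95 − 50490.09 = 4227.86; nΣy² − (Σy)² = 587.15 − 561.69 = 25.46
r = -110.94 / √(4227.86 × 25.46) = -110.94 / 328.0874 ≈ -0.338

-0.338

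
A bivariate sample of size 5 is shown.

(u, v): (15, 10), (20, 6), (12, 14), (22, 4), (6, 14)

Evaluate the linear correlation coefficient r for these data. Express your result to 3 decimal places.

-0.942

n = 5, Σu = 75, Σv = 48, Σu² = 1289, Σv² = 544, Σuv = 610
nΣuv − ΣuΣv = 3050 − 3600 = -550
nΣu² − (Σu)² = 6445 − 5625 = 820; nΣv² − (Σv)² = 2720 − 2304 = 416
r = -550 / √(820 × 416) = -550 / 584.0548 ≈ -0.942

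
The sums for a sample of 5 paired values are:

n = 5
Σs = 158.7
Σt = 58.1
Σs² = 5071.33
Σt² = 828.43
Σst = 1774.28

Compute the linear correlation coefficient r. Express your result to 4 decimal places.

-0.9643

r = (nΣst − ΣsΣt) / √[(nΣs² − (Σs)²)(nΣt² − (Σt)²)]
Numerator: 5×1774.28 − 158.7×58.1 = -349.07
Denominator: √[(25356.65 − 25185.69)(4142.15 − 3375.61)] = √[170.96 × 766.54] = 362.0051
r = -349.07 / 362.0051 ≈ -0.9643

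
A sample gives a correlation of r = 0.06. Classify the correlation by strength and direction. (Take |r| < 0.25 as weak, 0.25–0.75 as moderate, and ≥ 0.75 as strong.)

r = 0.06 > 0 so the relationship is positive.
|r| = 0.06, which falls in the weak range.

weak positive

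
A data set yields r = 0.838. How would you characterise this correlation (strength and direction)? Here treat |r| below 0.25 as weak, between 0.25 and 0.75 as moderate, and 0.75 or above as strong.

r = 0.838 > 0 so the relationship is positive.
|r| = 0.838, which falls in the strong range.

strong positive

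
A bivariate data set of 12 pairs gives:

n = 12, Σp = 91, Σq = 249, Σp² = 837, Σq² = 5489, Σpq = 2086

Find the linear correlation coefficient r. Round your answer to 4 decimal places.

r = (nΣpq − ΣpΣq) / √[(nΣp² − (Σp)²)(nΣq² − (Σq)²)]
Numerator: 12×2086 − 91×249 = 2373
Denominator: √[(10044 − 8281)(65868 − 62001)] = √[1763 × 3867] = 2611.0383
r = 2373 / 2611.0383 ≈ 0.9088

0.9088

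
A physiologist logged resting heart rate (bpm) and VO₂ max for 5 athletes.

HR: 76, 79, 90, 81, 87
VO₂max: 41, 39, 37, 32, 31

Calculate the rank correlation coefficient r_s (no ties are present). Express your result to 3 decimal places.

-0.700

Rank HR: 1, 2, 5, 3, 4
Rank VO₂max: 5, 4, 3, 2, 1
d = rank(HR) − rank(VO₂max): -4, -2, 2, 1, 3; Σd² = 34
ρ = 1 − 6Σd² / [n(n²−1)] = 1 − 6×34 / (5×24) = 1 − 204/120 ≈ -0.700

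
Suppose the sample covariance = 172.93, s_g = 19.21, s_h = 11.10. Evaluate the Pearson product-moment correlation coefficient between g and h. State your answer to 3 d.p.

r = Cov(g,h) / (s_g · s_h) = 172.93 / (19.21 × 11.10)
  = 172.93 / 213.2310 ≈ 0.811

0.811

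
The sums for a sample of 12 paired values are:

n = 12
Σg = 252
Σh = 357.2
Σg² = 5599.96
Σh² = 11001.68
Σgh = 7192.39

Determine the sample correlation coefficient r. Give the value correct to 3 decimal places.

-0.916

r = (nΣgh − ΣgΣh) / √[(nΣg² − (Σg)²)(nΣh² − (Σh)²)]
Numerator: 12×7192.39 − 252×357.2 = -3705.72
Denominator: √[(67199.52 − 63504)(132020.16 − 127591.84)] = √[3695.52 × 4428.32] = 4045.3609
r = -3705.72 / 4045.3609 ≈ -0.916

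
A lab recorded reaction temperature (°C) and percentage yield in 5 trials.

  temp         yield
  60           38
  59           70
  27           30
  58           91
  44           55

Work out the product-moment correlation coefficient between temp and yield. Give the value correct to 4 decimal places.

0.5944

n = 5, Σx = 248, Σy = 284, Σx² = 13110, Σy² = 18550, Σxy = 14918
nΣxy − ΣxΣy = 74590 − 70432 = 4158
nΣx² − (Σx)² = 65550 − 61504 = 4046; nΣy² − (Σy)² = 92750 − 80656 = 12094
r = 4158 / √(4046 × 12094) = 4158 / 6995.1643 ≈ 0.5944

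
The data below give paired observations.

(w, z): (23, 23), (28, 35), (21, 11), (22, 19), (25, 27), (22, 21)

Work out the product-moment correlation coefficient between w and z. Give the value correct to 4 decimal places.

n = 6, Σw = 141, Σz = 136, Σw² = 3347, Σz² = 3406, Σwz = 3295
nΣwz − ΣwΣz = 19770 − 19176 = 594
nΣw² − (Σw)² = 20082 − 19881 = 201; nΣz² − (Σz)² = 20436 − 18496 = 1940
r = 594 / √(201 × 1940) = 594 / 624.4518 ≈ 0.9512

0.9512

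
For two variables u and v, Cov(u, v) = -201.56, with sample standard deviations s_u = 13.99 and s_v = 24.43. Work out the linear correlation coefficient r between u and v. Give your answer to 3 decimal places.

r = Cov(u,v) / (s_u · s_v) = -201.56 / (13.99 × 24.43)
  = -201.56 / 341.7757 ≈ -0.590

-0.590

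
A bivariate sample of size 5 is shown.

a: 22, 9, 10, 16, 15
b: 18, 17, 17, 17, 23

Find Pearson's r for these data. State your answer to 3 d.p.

0.206

n = 5, Σa = 72, Σb = 92, Σa² = 1146, Σb² = 1720, Σab = 1336
nΣab − ΣaΣb = 6680 − 6624 = 56
nΣa² − (Σa)² = 5730 − 5184 = 546; nΣb² − (Σb)² = 8600 − 8464 = 136
r = 56 / √(546 × 136) = 56 / 272.4995 ≈ 0.206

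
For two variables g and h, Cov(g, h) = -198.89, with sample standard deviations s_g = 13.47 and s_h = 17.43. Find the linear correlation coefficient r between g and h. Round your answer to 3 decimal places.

r = Cov(g,h) / (s_g · s_h) = -198.89 / (13.47 × 17.43)
  = -198.89 / 234.7821 ≈ -0.847

-0.847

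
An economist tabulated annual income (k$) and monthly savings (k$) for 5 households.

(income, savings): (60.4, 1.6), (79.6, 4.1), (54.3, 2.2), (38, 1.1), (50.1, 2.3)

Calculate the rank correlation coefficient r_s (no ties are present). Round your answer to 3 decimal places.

Rank income: 4, 5, 3, 1, 2
Rank savings: 2, 5, 3, 1, 4
d = rank(income) − rank(savings): 2, 0, 0, 0, -2; Σd² = 8
ρ = 1 − 6Σd² / [n(n²−1)] = 1 − 6×8 / (5×24) = 1 − 48/120 ≈ 0.600

0.600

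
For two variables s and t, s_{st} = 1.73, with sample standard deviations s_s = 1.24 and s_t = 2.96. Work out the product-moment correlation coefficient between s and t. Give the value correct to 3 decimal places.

0.471

r = Cov(s,t) / (s_s · s_t) = 1.73 / (1.24 × 2.96)
  = 1.73 / 3.6704 ≈ 0.471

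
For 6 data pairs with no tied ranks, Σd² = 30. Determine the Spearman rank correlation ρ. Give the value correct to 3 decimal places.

ρ = 1 − 6Σd² / [n(n²−1)] = 1 − 6×30 / (6×35)
  = 1 − 180/210 = 1 − 0.8571 ≈ 0.143

0.143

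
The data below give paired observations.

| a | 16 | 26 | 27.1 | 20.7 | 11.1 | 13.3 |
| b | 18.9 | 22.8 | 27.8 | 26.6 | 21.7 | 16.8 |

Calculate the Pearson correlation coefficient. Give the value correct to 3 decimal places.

0.716

n = 6, Σa = 114.2, Σb = 134.6, Σa² = 2395, Σb² = 3110.58, Σab = 2663.51
nΣab − ΣaΣb = 15981.06 − 15371.32 = 609.74
nΣa² − (Σa)² = 14370 − 13041.64 = 1328.36; nΣb² − (Σb)² = 18663.48 − 18117.16 = 546.32
r = 609.74 / √(1328.36 × 546.32) = 609.74 / 851.8859 ≈ 0.716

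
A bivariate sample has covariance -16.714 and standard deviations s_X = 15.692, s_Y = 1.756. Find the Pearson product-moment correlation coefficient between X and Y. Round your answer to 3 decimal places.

-0.607

r = Cov(X,Y) / (s_X · s_Y) = -16.714 / (15.692 × 1.756)
  = -16.714 / 27.5552 ≈ -0.607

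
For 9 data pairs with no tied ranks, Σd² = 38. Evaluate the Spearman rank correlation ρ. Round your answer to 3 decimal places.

0.683

ρ = 1 − 6Σd² / [n(n²−1)] = 1 − 6×38 / (9×80)
  = 1 − 228/720 = 1 − 0.3167 ≈ 0.683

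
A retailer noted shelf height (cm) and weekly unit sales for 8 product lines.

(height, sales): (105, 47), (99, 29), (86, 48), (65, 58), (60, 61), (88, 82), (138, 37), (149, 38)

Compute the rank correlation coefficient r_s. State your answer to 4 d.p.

Rank height: 6, 5, 3, 2, 1, 4, 7, 8
Rank sales: 4, 1, 5, 6, 7, 8, 2, 3
d = rank(height) − rank(sales): 2, 4, -2, -4, -6, -4, 5, 5; Σd² = 142
ρ = 1 − 6Σd² / [n(n²−1)] = 1 − 6×142 / (8×63) = 1 − 852/504 ≈ -0.6905

-0.6905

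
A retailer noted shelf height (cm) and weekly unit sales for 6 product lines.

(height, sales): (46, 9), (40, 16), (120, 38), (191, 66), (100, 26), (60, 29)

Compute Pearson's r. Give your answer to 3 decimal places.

0.951

n = 6, Σx = 557, Σy = 184, Σx² = 68197, Σy² = 7654, Σxy = 22560
nΣxy − ΣxΣy = 135360 − 102488 = 32872
nΣx² − (Σx)² = 409182 − 310249 = 98933; nΣy² − (Σy)² = 45924 − 33856 = 12068
r = 32872 / √(98933 × 12068) = 32872 / 34553.1973 ≈ 0.951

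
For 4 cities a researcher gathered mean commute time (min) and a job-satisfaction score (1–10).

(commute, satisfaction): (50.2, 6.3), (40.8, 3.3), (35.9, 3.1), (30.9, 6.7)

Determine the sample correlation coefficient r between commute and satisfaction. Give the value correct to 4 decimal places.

0.0823

n = 4, Σx = 157.8, Σy = 19.4, Σx² = 6428.3, Σy² = 105.08, Σxy = 769.22
nΣxy − ΣxΣy = 3076.88 − 3061.32 = 15.56
nΣx² − (Σx)² = 25713.2 − 24900.84 = 812.36; nΣy² − (Σy)² = 420.32 − 376.36 = 43.96
r = 15.56 / √(812.36 × 43.96) = 15.56 / 188.9745 ≈ 0.0823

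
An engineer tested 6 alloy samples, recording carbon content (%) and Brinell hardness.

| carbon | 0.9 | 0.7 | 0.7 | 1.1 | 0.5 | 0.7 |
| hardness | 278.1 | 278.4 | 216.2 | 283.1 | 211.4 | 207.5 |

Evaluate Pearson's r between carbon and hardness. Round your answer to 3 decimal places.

n = 6, Σx = 4.6, Σy = 1474.7, Σx² = 3.74, Σy² = 369480.43, Σxy = 1158.87
nΣxy − ΣxΣy = 6953.22 − 6783.62 = 169.6
nΣx² − (Σx)² = 22.44 − 21.16 = 1.28; nΣy² − (Σy)² = 2216882.58 − 2174740.09 = 42142.49
r = 169.6 / √(1.28 × 42142.49) = 169.6 / 232.2550 ≈ 0.730

0.730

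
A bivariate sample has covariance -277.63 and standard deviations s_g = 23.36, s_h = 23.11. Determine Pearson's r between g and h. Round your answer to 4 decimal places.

-0.5143

r = Cov(g,h) / (s_g · s_h) = -277.63 / (23.36 × 23.11)
  = -277.63 / 539.8496 ≈ -0.5143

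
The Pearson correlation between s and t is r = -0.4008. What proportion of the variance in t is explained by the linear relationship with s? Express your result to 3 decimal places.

r² = (-0.4008)² = 0.161

0.161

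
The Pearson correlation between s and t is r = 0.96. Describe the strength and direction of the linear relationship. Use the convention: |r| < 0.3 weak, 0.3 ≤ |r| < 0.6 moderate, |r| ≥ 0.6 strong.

strong positive

r = 0.96 > 0 so the relationship is positive.
|r| = 0.96, which falls in the strong range.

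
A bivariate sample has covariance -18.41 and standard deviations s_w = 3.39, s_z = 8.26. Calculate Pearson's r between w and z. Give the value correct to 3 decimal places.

r = Cov(w,z) / (s_w · s_z) = -18.41 / (3.39 × 8.26)
  = -18.41 / 28.0014 ≈ -0.657

-0.657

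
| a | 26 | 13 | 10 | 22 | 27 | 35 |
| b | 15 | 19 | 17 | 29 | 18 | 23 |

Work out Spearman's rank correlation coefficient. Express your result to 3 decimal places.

Rank a: 4, 2, 1, 3, 5, 6
Rank b: 1, 4, 2, 6, 3, 5
d = rank(a) − rank(b): 3, -2, -1, -3, 2, 1; Σd² = 28
ρ = 1 − 6Σd² / [n(n²−1)] = 1 − 6×28 / (6×35) = 1 − 168/210 ≈ 0.200

0.200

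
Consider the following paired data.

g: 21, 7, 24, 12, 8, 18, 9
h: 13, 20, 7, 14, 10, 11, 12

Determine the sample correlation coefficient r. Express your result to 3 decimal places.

-0.578

n = 7, Σg = 99, Σh = 87, Σg² = 1679, Σh² = 1179, Σgh = 1135
nΣgh − ΣgΣh = 7945 − 8613 = -668
nΣg² − (Σg)² = 11753 − 9801 = 1952; nΣh² − (Σh)² = 8253 − 7569 = 684
r = -668 / √(1952 × 684) = -668 / 1155.4947 ≈ -0.578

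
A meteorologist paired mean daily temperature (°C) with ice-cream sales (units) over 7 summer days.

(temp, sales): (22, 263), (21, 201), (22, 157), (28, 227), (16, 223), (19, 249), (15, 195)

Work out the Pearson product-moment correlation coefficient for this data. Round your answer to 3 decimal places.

0.099

n = 7, Σx = 143, Σy = 1515, Σx² = 3035, Σy² = 335503, Σxy = 31041
nΣxy − ΣxΣy = 217287 − 216645 = 642
nΣx² − (Σx)² = 21245 − 20449 = 796; nΣy² − (Σy)² = 2348521 − 2295225 = 53296
r = 642 / √(796 × 53296) = 642 / 6513.3414 ≈ 0.099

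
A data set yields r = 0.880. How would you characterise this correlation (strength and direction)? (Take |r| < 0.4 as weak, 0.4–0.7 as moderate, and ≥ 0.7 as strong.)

strong positive

r = 0.880 > 0 so the relationship is positive.
|r| = 0.880, which falls in the strong range.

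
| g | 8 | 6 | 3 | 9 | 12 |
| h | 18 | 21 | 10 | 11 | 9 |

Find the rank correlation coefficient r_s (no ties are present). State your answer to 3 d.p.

-0.400

Rank g: 3, 2, 1, 4, 5
Rank h: 4, 5, 2, 3, 1
d = rank(g) − rank(h): -1, -3, -1, 1, 4; Σd² = 28
ρ = 1 − 6Σd² / [n(n²−1)] = 1 − 6×28 / (5×24) = 1 − 168/120 ≈ -0.400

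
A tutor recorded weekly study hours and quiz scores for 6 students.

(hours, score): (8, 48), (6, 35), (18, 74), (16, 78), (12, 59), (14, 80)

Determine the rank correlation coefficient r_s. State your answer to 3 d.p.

Rank hours: 2, 1, 6, 5, 3, 4
Rank score: 2, 1, 4, 5, 3, 6
d = rank(hours) − rank(score): 0, 0, 2, 0, 0, -2; Σd² = 8
ρ = 1 − 6Σd² / [n(n²−1)] = 1 − 6×8 / (6×35) = 1 − 48/210 ≈ 0.771

0.771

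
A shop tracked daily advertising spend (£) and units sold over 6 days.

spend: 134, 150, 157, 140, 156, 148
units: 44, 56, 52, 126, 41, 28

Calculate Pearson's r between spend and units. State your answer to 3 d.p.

n = 6, Σx = 885, Σy = 347, Σx² = 130945, Σy² = 26117, Σxy = 50640
nΣxy − ΣxΣy = 303840 − 307095 = -3255
nΣx² − (Σx)² = 785670 − 783225 = 2445; nΣy² − (Σy)² = 156702 − 120409 = 36293
r = -3255 / √(2445 × 36293) = -3255 / 9419.9992 ≈ -0.346

-0.346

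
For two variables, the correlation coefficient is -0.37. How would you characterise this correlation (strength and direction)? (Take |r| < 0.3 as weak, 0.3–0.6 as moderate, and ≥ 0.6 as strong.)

moderate negative

r = -0.37 < 0 so the relationship is negative.
|r| = 0.37, which falls in the moderate range.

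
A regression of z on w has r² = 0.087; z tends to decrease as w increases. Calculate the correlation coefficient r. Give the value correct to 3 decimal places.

-0.295

|r| = √0.087 = 0.295
The association is negative, so r = −0.295.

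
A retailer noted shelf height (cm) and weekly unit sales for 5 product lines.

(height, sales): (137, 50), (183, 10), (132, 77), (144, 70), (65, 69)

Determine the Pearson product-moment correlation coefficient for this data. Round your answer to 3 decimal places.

n = 5, Σx = 661, Σy = 276, Σx² = 94643, Σy² = 18190, Σxy = 33409
nΣxy − ΣxΣy = 167045 − 182436 = -15391
nΣx² − (Σx)² = 473215 − 436921 = 36294; nΣy² − (Σy)² = 90950 − 76176 = 14774
r = -15391 / √(36294 × 14774) = -15391 / 23156.1559 ≈ -0.665

-0.665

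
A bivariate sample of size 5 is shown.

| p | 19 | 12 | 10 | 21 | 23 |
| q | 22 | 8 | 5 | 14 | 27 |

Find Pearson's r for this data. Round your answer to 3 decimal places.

0.886

n = 5, Σp = 85, Σq = 76, Σp² = 1575, Σq² = 1498, Σpq = 1479
nΣpq − ΣpΣq = 7395 − 6460 = 935
nΣp² − (Σp)² = 7875 − 7225 = 650; nΣq² − (Σq)² = 7490 − 5776 = 1714
r = 935 / √(650 × 1714) = 935 / 1055.5094 ≈ 0.886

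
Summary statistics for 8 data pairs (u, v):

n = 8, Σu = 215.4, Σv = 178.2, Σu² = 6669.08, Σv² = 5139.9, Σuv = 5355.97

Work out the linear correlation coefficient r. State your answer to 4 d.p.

r = (nΣuv − ΣuΣv) / √[(nΣu² − (Σu)²)(nΣv² − (Σv)²)]
Numerator: 8×5355.97 − 215.4×178.2 = 4463.48
Denominator: √[(53352.64 − 46397.16)(41119.2 − 31755.24)] = √[6955.48 × 9363.96] = 8070.3678
r = 4463.48 / 8070.3678 ≈ 0.5531

0.5531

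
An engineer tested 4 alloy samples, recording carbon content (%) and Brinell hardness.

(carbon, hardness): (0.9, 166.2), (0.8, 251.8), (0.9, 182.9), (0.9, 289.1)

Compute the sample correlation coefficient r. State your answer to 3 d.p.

n = 4, Σx = 3.5, Σy = 890, Σx² = 3.07, Σy² = 208056.9, Σxy = 775.82
nΣxy − ΣxΣy = 3103.28 − 3115 = -11.72
nΣx² − (Σx)² = 12.28 − 12.25 = 0.03; nΣy² − (Σy)² = 832227.6 − 792100 = 40127.6
r = -11.72 / √(0.03 × 40127.6) = -11.72 / 34.6962 ≈ -0.338

-0.338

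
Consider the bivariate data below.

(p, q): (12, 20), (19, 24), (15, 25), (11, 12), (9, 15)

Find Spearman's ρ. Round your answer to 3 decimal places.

0.800

Rank p: 3, 5, 4, 2, 1
Rank q: 3, 4, 5, 1, 2
d = rank(p) − rank(q): 0, 1, -1, 1, -1; Σd² = 4
ρ = 1 − 6Σd² / [n(n²−1)] = 1 − 6×4 / (5×24) = 1 − 24/120 ≈ 0.800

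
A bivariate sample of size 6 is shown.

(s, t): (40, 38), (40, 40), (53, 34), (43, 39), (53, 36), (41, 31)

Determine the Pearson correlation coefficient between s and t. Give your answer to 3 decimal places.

-0.300

n = 6, Σs = 270, Σt = 218, Σs² = 12348, Σt² = 7978, Σst = 9778
nΣst − ΣsΣt = 58668 − 58860 = -192
nΣs² − (Σs)² = 74088 − 72900 = 1188; nΣt² − (Σt)² = 47868 − 47524 = 344
r = -192 / √(1188 × 344) = -192 / 639.2746 ≈ -0.300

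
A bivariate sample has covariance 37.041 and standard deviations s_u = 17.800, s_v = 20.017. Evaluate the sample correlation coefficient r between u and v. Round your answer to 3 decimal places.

0.104

r = Cov(u,v) / (s_u · s_v) = 37.041 / (17.800 × 20.017)
  = 37.041 / 356.3026 ≈ 0.104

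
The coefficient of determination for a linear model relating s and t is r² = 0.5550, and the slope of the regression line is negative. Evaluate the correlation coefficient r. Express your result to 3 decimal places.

|r| = √0.5550 = 0.745
The association is negative, so r = −0.745.

-0.745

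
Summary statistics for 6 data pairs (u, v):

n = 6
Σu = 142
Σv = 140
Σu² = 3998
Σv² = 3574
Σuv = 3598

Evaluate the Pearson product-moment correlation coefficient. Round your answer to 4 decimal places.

r = (nΣuv − ΣuΣv) / √[(nΣu² − (Σu)²)(nΣv² − (Σv)²)]
Numerator: 6×3598 − 142×140 = 1708
Denominator: √[(23988 − 20164)(21444 − 19600)] = √[3824 × 1844] = 2655.4578
r = 1708 / 2655.4578 ≈ 0.6432

0.6432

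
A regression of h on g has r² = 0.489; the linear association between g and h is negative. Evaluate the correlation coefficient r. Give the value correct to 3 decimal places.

-0.699

|r| = √0.489 = 0.699
The association is negative, so r = −0.699.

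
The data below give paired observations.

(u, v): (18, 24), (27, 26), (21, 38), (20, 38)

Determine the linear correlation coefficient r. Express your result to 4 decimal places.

-0.1938

n = 4, Σu = 86, Σv = 126, Σu² = 1894, Σv² = 4140, Σuv = 2692
nΣuv − ΣuΣv = 10768 − 10836 = -68
nΣu² − (Σu)² = 7576 − 7396 = 180; nΣv² − (Σv)² = 16560 − 15876 = 684
r = -68 / √(180 × 684) = -68 / 350.8846 ≈ -0.1938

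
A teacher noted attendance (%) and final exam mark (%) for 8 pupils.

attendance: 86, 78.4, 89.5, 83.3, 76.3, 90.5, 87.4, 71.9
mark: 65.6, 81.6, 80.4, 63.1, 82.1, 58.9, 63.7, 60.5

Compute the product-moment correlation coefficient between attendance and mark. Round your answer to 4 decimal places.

-0.1861

n = 8, Σx = 663.3, Σy = 555.9, Σx² = 55312.01, Σy² = 39335.25, Σxy = 46003.08
nΣxy − ΣxΣy = 368024.64 − 368728.47 = -703.83
nΣx² − (Σx)² = 442496.08 − 439966.89 = 2529.19; nΣy² − (Σy)² = 314682 − 309024.81 = 5657.19
r = -703.83 / √(2529.19 × 5657.19) = -703.83 / 3782.6060 ≈ -0.1861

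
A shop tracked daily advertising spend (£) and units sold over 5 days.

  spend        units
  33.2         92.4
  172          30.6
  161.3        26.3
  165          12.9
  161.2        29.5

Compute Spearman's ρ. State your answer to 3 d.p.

Rank spend: 1, 5, 3, 4, 2
Rank units: 5, 4, 2, 1, 3
d = rank(spend) − rank(units): -4, 1, 1, 3, -1; Σd² = 28
ρ = 1 − 6Σd² / [n(n²−1)] = 1 − 6×28 / (5×24) = 1 − 168/120 ≈ -0.400

-0.400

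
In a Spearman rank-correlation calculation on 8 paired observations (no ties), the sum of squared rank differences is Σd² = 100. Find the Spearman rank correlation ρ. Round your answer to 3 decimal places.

-0.190

ρ = 1 − 6Σd² / [n(n²−1)] = 1 − 6×100 / (8×63)
  = 1 − 600/504 = 1 − 1.1905 ≈ -0.190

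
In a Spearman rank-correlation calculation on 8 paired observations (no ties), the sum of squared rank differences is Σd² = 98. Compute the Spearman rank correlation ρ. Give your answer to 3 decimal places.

ρ = 1 − 6Σd² / [n(n²−1)] = 1 − 6×98 / (8×63)
  = 1 − 588/504 = 1 − 1.1667 ≈ -0.167

-0.167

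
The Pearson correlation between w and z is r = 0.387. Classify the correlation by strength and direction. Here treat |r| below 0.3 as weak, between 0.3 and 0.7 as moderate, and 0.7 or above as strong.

moderate positive

r = 0.387 > 0 so the relationship is positive.
|r| = 0.387, which falls in the moderate range.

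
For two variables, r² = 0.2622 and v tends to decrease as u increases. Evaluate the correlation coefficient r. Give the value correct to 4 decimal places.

|r| = √0.2622 = 0.5121
The association is negative, so r = −0.5121.

-0.5121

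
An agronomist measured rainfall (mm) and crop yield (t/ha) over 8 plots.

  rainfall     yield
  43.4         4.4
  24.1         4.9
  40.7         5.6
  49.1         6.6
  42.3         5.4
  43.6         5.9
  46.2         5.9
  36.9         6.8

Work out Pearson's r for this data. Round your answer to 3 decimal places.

0.334

n = 8, Σx = 326.3, Σy = 45.5, Σx² = 13717.97, Σy² = 263.31, Σxy = 1870.19
nΣxy − ΣxΣy = 14961.52 − 14846.65 = 114.87
nΣx² − (Σx)² = 109743.76 − 106471.69 = 3272.07; nΣy² − (Σy)² = 2106.48 − 2070.25 = 36.23
r = 114.87 / √(3272.07 × 36.23) = 114.87 / 344.3067 ≈ 0.334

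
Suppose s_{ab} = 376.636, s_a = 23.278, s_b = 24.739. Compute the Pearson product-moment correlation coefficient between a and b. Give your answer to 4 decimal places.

0.6540

r = Cov(a,b) / (s_a · s_b) = 376.636 / (23.278 × 24.739)
  = 376.636 / 575.8744 ≈ 0.6540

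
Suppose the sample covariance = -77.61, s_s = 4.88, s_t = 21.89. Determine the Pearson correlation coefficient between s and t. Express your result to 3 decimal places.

r = Cov(s,t) / (s_s · s_t) = -77.61 / (4.88 × 21.89)
  = -77.61 / 106.8232 ≈ -0.727

-0.727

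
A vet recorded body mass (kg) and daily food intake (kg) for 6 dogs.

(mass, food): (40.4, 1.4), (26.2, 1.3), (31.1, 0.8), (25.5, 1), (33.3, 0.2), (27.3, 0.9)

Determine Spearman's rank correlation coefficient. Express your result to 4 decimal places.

-0.0857

Rank mass: 6, 2, 4, 1, 5, 3
Rank food: 6, 5, 2, 4, 1, 3
d = rank(mass) − rank(food): 0, -3, 2, -3, 4, 0; Σd² = 38
ρ = 1 − 6Σd² / [n(n²−1)] = 1 − 6×38 / (6×35) = 1 − 228/210 ≈ -0.0857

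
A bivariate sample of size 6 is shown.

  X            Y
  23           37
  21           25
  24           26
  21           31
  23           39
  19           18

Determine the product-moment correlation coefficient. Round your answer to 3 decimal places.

n = 6, ΣX = 131, ΣY = 176, ΣX² = 2877, ΣY² = 5476, ΣXY = 3890
nΣXY − ΣXΣY = 23340 − 23056 = 284
nΣX² − (ΣX)² = 17262 − 17161 = 101; nΣY² − (ΣY)² = 32856 − 30976 = 1880
r = 284 / √(101 × 1880) = 284 / 435.7522 ≈ 0.652

0.652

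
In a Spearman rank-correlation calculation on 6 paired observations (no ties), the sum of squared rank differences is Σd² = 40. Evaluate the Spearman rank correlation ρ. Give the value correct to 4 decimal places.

ρ = 1 − 6Σd² / [n(n²−1)] = 1 − 6×40 / (6×35)
  = 1 − 240/210 = 1 − 1.14286 ≈ -0.1429

-0.1429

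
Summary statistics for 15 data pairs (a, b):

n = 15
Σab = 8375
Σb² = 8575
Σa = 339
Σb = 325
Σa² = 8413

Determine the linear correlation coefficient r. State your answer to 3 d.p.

r = (nΣab − ΣaΣb) / √[(nΣa² − (Σa)²)(nΣb² − (Σb)²)]
Numerator: 15×8375 − 339×325 = 15450
Denominator: √[(126195 − 114921)(128625 − 105625)] = √[11274 × 23000] = 16102.8569
r = 15450 / 16102.8569 ≈ 0.959

0.959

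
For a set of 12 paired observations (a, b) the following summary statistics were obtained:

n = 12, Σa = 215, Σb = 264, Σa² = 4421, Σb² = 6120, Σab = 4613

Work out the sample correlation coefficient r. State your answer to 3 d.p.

r = (nΣab − ΣaΣb) / √[(nΣa² − (Σa)²)(nΣb² − (Σb)²)]
Numerator: 12×4613 − 215×264 = -1404
Denominator: √[(53052 − 46225)(73440 − 69696)] = √[6827 × 3744] = 5055.7183
r = -1404 / 5055.7183 ≈ -0.278

-0.278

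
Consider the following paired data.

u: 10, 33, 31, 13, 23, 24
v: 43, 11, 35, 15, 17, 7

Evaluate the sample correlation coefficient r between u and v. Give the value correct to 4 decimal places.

n = 6, Σu = 134, Σv = 128, Σu² = 3424, Σv² = 3758, Σuv = 2632
nΣuv − ΣuΣv = 15792 − 17152 = -1360
nΣu² − (Σu)² = 20544 − 17956 = 2588; nΣv² − (Σv)² = 22548 − 16384 = 6164
r = -1360 / √(2588 × 6164) = -1360 / 3994.0496 ≈ -0.3405

-0.3405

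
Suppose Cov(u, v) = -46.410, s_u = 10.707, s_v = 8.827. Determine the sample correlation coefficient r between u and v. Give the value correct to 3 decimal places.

-0.491

r = Cov(u,v) / (s_u · s_v) = -46.410 / (10.707 × 8.827)
  = -46.410 / 94.5107 ≈ -0.491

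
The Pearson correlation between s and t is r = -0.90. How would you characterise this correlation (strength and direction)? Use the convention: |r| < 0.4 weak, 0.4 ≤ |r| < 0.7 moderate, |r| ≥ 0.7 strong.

r = -0.90 < 0 so the relationship is negative.
|r| = 0.90, which falls in the strong range.

strong negative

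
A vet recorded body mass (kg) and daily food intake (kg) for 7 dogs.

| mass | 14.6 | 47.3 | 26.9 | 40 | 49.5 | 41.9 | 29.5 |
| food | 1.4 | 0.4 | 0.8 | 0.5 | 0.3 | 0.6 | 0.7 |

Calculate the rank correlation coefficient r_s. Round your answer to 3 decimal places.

Rank mass: 1, 6, 2, 4, 7, 5, 3
Rank food: 7, 2, 6, 3, 1, 4, 5
d = rank(mass) − rank(food): -6, 4, -4, 1, 6, 1, -2; Σd² = 110
ρ = 1 − 6Σd² / [n(n²−1)] = 1 − 6×110 / (7×48) = 1 − 660/336 ≈ -0.964

-0.964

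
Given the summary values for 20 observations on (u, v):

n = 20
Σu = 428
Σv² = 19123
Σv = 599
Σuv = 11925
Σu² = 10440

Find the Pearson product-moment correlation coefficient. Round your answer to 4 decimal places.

-0.7260

r = (nΣuv − ΣuΣv) / √[(nΣu² − (Σu)²)(nΣv² − (Σv)²)]
Numerator: 20×11925 − 428×599 = -17872
Denominator: √[(208800 − 183184)(382460 − 358801)] = √[25616 × 23659] = 24618.0613
r = -17872 / 24618.0613 ≈ -0.7260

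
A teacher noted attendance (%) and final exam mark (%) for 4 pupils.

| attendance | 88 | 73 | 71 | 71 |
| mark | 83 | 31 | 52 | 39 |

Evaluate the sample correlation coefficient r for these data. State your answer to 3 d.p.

n = 4, Σx = 303, Σy = 205, Σx² = 23155, Σy² = 12075, Σxy = 16028
nΣxy − ΣxΣy = 64112 − 62115 = 1997
nΣx² − (Σx)² = 92620 − 91809 = 811; nΣy² − (Σy)² = 48300 − 42025 = 6275
r = 1997 / √(811 × 6275) = 1997 / 2255.8867 ≈ 0.885

0.885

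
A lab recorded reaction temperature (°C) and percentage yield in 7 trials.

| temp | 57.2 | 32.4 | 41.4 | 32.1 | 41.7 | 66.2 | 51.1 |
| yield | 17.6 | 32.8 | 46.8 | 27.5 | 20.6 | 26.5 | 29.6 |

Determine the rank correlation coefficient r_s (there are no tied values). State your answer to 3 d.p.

Rank temp: 6, 2, 3, 1, 4, 7, 5
Rank yield: 1, 6, 7, 4, 2, 3, 5
d = rank(temp) − rank(yield): 5, -4, -4, -3, 2, 4, 0; Σd² = 86
ρ = 1 − 6Σd² / [n(n²−1)] = 1 − 6×86 / (7×48) = 1 − 516/336 ≈ -0.536

-0.536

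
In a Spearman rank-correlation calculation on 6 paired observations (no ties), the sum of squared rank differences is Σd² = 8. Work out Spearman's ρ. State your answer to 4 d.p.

ρ = 1 − 6Σd² / [n(n²−1)] = 1 − 6×8 / (6×35)
  = 1 − 48/210 = 1 − 0.22857 ≈ 0.7714

0.7714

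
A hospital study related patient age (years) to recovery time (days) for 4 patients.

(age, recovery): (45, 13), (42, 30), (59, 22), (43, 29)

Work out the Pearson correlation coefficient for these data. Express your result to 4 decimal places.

-0.2756

n = 4, Σx = 189, Σy = 94, Σx² = 9119, Σy² = 2394, Σxy = 4390
nΣxy − ΣxΣy = 17560 − 17766 = -206
nΣx² − (Σx)² = 36476 − 35721 = 755; nΣy² − (Σy)² = 9576 − 8836 = 740
r = -206 / √(755 × 740) = -206 / 747.4624 ≈ -0.2756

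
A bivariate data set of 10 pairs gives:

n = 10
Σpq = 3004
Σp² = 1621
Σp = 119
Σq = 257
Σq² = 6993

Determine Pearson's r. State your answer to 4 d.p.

-0.1926

r = (nΣpq − ΣpΣq) / √[(nΣp² − (Σp)²)(nΣq² − (Σq)²)]
Numerator: 10×3004 − 119×257 = -543
Denominator: √[(16210 − 14161)(69930 − 66049)] = √[2049 × 3881] = 2819.9590
r = -543 / 2819.9590 ≈ -0.1926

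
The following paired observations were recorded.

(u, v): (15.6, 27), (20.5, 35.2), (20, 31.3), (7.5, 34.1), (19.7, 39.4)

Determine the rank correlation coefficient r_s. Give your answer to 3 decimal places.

0.300

Rank u: 2, 5, 4, 1, 3
Rank v: 1, 4, 2, 3, 5
d = rank(u) − rank(v): 1, 1, 2, -2, -2; Σd² = 14
ρ = 1 − 6Σd² / [n(n²−1)] = 1 − 6×14 / (5×24) = 1 − 84/120 ≈ 0.300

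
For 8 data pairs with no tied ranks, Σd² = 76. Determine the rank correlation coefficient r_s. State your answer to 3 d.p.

ρ = 1 − 6Σd² / [n(n²−1)] = 1 − 6×76 / (8×63)
  = 1 − 456/504 = 1 − 0.9048 ≈ 0.095

0.095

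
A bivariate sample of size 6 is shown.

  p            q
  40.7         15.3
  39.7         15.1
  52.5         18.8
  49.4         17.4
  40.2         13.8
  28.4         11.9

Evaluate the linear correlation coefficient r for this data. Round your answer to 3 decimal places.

0.972

n = 6, Σp = 250.9, Σq = 92.3, Σp² = 10851.79, Σq² = 1450.35, Σpq = 3961.46
nΣpq − ΣpΣq = 23768.76 − 23158.07 = 610.69
nΣp² − (Σp)² = 65110.74 − 62950.81 = 2159.93; nΣq² − (Σq)² = 8702.1 − 8519.29 = 182.81
r = 610.69 / √(2159.93 × 182.81) = 610.69 / 628.3763 ≈ 0.972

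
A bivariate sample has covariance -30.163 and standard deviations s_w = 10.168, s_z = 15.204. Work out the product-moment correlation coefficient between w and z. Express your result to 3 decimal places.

r = Cov(w,z) / (s_w · s_z) = -30.163 / (10.168 × 15.204)
  = -30.163 / 154.5943 ≈ -0.195

-0.195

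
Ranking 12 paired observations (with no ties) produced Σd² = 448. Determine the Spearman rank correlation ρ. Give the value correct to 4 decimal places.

-0.5664

ρ = 1 − 6Σd² / [n(n²−1)] = 1 − 6×448 / (12×143)
  = 1 − 2688/1716 = 1 − 1.56643 ≈ -0.5664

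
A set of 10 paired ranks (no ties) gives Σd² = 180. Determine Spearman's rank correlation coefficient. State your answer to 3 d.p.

ρ = 1 − 6Σd² / [n(n²−1)] = 1 − 6×180 / (10×99)
  = 1 − 1080/990 = 1 − 1.0909 ≈ -0.091

-0.091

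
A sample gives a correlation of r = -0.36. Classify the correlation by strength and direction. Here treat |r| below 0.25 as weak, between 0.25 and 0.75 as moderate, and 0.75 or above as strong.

r = -0.36 < 0 so the relationship is negative.
|r| = 0.36, which falls in the moderate range.

moderate negative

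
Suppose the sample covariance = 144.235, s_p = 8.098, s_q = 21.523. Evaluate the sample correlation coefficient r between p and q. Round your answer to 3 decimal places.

0.828

r = Cov(p,q) / (s_p · s_q) = 144.235 / (8.098 × 21.523)
  = 144.235 / 174.2933 ≈ 0.828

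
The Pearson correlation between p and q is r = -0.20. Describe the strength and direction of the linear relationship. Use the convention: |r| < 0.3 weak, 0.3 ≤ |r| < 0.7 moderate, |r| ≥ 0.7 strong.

r = -0.20 < 0 so the relationship is negative.
|r| = 0.20, which falls in the weak range.

weak negative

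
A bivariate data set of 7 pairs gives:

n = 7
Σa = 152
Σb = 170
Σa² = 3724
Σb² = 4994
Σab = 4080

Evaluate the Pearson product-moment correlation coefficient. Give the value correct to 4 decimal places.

r = (nΣab − ΣaΣb) / √[(nΣa² − (Σa)²)(nΣb² − (Σb)²)]
Numerator: 7×4080 − 152×170 = 2720
Denominator: √[(26068 − 23104)(34958 − 28900)] = √[2964 × 6058] = 4237.4417
r = 2720 / 4237.4417 ≈ 0.6419

0.6419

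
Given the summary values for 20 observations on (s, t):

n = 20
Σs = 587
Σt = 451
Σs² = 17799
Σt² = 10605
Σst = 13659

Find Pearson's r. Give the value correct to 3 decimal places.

r = (nΣst − ΣsΣt) / √[(nΣs² − (Σs)²)(nΣt² − (Σt)²)]
Numerator: 20×13659 − 587×451 = 8443
Denominator: √[(355980 − 344569)(212100 − 203401)] = √[11411 × 8699] = 9963.1465
r = 8443 / 9963.1465 ≈ 0.847

0.847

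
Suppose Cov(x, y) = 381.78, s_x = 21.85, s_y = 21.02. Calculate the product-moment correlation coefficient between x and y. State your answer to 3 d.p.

r = Cov(x,y) / (s_x · s_y) = 381.78 / (21.85 × 21.02)
  = 381.78 / 459.2870 ≈ 0.831

0.831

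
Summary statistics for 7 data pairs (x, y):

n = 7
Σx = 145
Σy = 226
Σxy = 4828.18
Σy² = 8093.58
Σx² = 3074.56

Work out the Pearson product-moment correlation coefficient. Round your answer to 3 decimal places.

0.617

r = (nΣxy − ΣxΣy) / √[(nΣx² − (Σx)²)(nΣy² − (Σy)²)]
Numerator: 7×4828.18 − 145×226 = 1027.26
Denominator: √[(21521.92 − 21025)(56655.06 − 51076)] = √[496.92 × 5579.06] = 1665.0365
r = 1027.26 / 1665.0365 ≈ 0.617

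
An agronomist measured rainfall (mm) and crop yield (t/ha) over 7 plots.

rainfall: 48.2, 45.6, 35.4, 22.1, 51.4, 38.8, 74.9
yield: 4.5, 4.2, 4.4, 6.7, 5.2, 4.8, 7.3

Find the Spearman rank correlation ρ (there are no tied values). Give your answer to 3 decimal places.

0.286

Rank rainfall: 5, 4, 2, 1, 6, 3, 7
Rank yield: 3, 1, 2, 6, 5, 4, 7
d = rank(rainfall) − rank(yield): 2, 3, 0, -5, 1, -1, 0; Σd² = 40
ρ = 1 − 6Σd² / [n(n²−1)] = 1 − 6×40 / (7×48) = 1 − 240/336 ≈ 0.286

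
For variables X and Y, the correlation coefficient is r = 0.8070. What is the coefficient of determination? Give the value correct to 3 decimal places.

r² = (0.8070)² = 0.651

0.651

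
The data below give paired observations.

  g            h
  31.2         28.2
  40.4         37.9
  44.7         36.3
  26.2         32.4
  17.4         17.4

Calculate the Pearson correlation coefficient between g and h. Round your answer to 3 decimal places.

n = 5, Σg = 159.9, Σh = 152.2, Σg² = 5592.89, Σh² = 4901.86, Σgh = 5185.25
nΣgh − ΣgΣh = 25926.25 − 24336.78 = 1589.47
nΣg² − (Σg)² = 27964.45 − 25568.01 = 2396.44; nΣh² − (Σh)² = 24509.3 − 23164.84 = 1344.46
r = 1589.47 / √(2396.44 × 1344.46) = 1589.47 / 1794.9701 ≈ 0.886

0.886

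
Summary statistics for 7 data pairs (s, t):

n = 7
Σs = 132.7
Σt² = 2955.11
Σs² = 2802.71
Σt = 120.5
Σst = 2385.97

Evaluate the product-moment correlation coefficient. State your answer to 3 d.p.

r = (nΣst − ΣsΣt) / √[(nΣs² − (Σs)²)(nΣt² − (Σt)²)]
Numerator: 7×2385.97 − 132.7×120.5 = 711.44
Denominator: √[(19618.97 − 17609.29)(20685.77 − 14520.25)] = √[2009.68 × 6165.52] = 3520.0458
r = 711.44 / 3520.0458 ≈ 0.202

0.202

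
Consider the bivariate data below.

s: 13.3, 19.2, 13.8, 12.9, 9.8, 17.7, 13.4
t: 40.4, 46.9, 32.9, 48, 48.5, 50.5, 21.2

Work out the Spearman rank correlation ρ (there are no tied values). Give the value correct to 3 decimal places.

Rank s: 3, 7, 5, 2, 1, 6, 4
Rank t: 3, 4, 2, 5, 6, 7, 1
d = rank(s) − rank(t): 0, 3, 3, -3, -5, -1, 3; Σd² = 62
ρ = 1 − 6Σd² / [n(n²−1)] = 1 − 6×62 / (7×48) = 1 − 372/336 ≈ -0.107

-0.107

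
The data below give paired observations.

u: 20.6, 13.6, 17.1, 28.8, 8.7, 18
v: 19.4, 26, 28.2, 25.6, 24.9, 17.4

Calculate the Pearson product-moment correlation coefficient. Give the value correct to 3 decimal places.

-0.113

n = 6, Σu = 106.8, Σv = 141.5, Σu² = 2130.86, Σv² = 3425.73, Σuv = 2502.57
nΣuv − ΣuΣv = 15015.42 − 15112.2 = -96.78
nΣu² − (Σu)² = 12785.16 − 11406.24 = 1378.92; nΣv² − (Σv)² = 20554.38 − 20022.25 = 532.13
r = -96.78 / √(1378.92 × 532.13) = -96.78 / 856.6007 ≈ -0.113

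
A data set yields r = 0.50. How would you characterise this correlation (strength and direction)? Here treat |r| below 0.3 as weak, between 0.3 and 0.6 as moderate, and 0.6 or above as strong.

moderate positive

r = 0.50 > 0 so the relationship is positive.
|r| = 0.50, which falls in the moderate range.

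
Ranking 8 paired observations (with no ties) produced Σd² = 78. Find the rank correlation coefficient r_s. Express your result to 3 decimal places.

ρ = 1 − 6Σd² / [n(n²−1)] = 1 − 6×78 / (8×63)
  = 1 − 468/504 = 1 − 0.9286 ≈ 0.071

0.071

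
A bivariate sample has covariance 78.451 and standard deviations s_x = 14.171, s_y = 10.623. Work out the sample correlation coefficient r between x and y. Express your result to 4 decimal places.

0.5211

r = Cov(x,y) / (s_x · s_y) = 78.451 / (14.171 × 10.623)
  = 78.451 / 150.5385 ≈ 0.5211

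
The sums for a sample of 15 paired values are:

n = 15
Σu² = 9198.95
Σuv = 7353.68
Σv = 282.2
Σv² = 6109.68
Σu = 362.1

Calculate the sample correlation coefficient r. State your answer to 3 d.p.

r = (nΣuv − ΣuΣv) / √[(nΣu² − (Σu)²)(nΣv² − (Σv)²)]
Numerator: 15×7353.68 − 362.1×282.2 = 8120.58
Denominator: √[(137984.25 − 131116.41)(91645.2 − 79636.84)] = √[6867.84 × 12008.36] = 9081.3818
r = 8120.58 / 9081.3818 ≈ 0.894

0.894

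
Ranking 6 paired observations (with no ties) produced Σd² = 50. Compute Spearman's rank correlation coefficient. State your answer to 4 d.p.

-0.4286

ρ = 1 − 6Σd² / [n(n²−1)] = 1 − 6×50 / (6×35)
  = 1 − 300/210 = 1 − 1.42857 ≈ -0.4286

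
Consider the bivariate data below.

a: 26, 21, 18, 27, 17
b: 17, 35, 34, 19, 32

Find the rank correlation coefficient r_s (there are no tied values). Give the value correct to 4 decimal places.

-0.5000

Rank a: 4, 3, 2, 5, 1
Rank b: 1, 5, 4, 2, 3
d = rank(a) − rank(b): 3, -2, -2, 3, -2; Σd² = 30
ρ = 1 − 6Σd² / [n(n²−1)] = 1 − 6×30 / (5×24) = 1 − 180/120 ≈ -0.5000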